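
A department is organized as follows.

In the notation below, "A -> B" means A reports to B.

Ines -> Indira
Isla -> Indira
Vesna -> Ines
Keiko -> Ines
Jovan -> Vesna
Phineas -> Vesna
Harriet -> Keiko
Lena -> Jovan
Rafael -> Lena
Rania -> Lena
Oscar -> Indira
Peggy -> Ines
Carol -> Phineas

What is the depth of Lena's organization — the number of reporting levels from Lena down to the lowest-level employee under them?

The longest chain under Lena runs Lena → Rania, which is 1 level below Lena.

1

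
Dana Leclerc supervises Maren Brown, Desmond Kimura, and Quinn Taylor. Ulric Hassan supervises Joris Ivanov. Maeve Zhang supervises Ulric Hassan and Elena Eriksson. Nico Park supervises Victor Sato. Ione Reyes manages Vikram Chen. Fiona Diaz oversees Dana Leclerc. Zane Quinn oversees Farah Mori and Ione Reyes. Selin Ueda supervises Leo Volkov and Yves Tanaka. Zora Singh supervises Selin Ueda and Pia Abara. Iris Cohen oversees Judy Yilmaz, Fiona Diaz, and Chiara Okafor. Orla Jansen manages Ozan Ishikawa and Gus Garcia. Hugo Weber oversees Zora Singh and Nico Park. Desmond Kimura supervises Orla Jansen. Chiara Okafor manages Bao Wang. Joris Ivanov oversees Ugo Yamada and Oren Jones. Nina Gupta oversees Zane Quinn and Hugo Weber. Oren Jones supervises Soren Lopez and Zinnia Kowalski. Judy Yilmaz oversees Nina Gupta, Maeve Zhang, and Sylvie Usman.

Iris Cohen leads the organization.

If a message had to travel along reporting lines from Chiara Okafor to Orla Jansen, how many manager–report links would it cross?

Chiara Okafor is 1 level below Iris Cohen, and Orla Jansen is 4 levels below Iris Cohen (their lowest common manager). The shortest path runs up from Chiara Okafor to Iris Cohen and back down to Orla Jansen: 1 + 4 = 5 links.

5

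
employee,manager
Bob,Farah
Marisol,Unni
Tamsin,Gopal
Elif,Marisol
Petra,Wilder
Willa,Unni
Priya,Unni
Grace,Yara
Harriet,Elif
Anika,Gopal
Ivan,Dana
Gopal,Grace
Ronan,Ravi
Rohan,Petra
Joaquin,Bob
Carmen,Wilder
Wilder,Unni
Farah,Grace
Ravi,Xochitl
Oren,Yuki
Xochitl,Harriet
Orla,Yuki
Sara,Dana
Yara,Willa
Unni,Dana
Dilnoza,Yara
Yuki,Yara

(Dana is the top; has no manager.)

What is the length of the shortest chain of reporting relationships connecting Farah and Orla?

4

Farah is 2 levels below Yara, and Orla is 2 levels below Yara (their lowest common manager). The shortest path runs up from Farah to Yara and back down to Orla: 2 + 2 = 4 links.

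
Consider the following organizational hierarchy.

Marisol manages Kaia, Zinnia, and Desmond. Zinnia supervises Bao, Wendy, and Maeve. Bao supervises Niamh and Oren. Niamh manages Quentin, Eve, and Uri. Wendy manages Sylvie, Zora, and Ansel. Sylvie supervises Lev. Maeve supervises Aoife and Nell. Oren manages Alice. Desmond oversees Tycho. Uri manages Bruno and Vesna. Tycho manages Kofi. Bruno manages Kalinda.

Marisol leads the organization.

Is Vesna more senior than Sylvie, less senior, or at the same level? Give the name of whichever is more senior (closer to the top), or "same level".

Sylvie

Vesna is 5 levels below Marisol; Sylvie is 3. Sylvie is higher.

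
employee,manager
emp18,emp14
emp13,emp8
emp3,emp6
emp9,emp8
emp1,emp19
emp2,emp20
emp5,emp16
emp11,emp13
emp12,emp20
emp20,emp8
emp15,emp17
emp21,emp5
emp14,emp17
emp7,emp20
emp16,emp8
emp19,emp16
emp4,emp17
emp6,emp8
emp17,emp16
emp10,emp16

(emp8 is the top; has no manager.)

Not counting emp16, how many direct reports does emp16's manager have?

emp16 reports to emp8. emp8's other direct reports are emp20, emp13, emp6, emp9 — 4 peers.

4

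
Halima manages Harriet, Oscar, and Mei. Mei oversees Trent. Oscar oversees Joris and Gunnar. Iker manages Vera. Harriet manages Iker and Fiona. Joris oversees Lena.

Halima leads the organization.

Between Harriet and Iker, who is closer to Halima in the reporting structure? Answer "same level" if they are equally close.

Harriet

Harriet is 1 level below Halima; Iker is 2. Harriet is higher.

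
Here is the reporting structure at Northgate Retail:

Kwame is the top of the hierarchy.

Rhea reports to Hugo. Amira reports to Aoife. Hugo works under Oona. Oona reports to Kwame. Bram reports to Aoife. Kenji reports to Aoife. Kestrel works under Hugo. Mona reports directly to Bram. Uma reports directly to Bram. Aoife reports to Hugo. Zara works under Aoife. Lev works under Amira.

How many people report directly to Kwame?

Kwame directly manages Oona. That is 1 direct report.

1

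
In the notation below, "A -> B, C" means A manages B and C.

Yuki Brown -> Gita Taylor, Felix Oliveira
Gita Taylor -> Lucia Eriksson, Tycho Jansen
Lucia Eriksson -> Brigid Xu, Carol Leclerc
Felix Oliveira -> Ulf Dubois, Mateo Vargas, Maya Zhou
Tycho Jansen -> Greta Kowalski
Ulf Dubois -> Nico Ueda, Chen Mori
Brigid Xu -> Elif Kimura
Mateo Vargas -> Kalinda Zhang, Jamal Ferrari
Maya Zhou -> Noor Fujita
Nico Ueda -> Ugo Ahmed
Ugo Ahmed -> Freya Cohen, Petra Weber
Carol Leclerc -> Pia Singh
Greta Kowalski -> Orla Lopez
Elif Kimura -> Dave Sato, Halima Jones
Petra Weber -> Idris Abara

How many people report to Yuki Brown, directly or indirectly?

24

Yuki Brown directly manages Gita Taylor, Felix Oliveira. Under Gita Taylor: Tycho Jansen, Greta Kowalski, Orla Lopez, Lucia Eriksson, Carol Leclerc, Pia Singh, Brigid Xu, Elif Kimura, Halima Jones, Dave Sato (10). Under Felix Oliveira: Maya Zhou, Noor Fujita, Mateo Vargas, Jamal Ferrari, Kalinda Zhang, Ulf Dubois, Chen Mori, Nico Ueda, Ugo Ahmed, Petra Weber, Idris Abara, Freya Cohen (12). So Yuki Brown's organization is 2 direct reports plus everyone under them: 11 + 13 = 24.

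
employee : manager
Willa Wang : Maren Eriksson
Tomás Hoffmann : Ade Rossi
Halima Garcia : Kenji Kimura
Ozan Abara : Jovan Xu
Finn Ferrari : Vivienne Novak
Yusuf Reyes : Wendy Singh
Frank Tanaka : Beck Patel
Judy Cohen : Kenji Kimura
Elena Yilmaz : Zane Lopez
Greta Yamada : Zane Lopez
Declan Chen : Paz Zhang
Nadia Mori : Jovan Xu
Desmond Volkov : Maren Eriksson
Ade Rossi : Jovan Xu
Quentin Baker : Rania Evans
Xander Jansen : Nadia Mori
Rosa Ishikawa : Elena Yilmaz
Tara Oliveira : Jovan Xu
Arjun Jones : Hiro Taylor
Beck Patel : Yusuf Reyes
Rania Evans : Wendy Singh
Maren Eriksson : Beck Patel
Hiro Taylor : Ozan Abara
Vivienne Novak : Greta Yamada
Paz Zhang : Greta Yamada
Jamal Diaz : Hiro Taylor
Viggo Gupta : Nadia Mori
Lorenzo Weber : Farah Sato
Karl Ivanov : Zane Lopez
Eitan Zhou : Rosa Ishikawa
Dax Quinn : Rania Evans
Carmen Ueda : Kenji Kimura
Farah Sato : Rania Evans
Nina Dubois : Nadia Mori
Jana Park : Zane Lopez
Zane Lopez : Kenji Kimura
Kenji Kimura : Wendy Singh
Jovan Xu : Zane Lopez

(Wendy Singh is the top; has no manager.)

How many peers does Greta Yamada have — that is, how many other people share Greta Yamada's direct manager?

Greta Yamada reports to Zane Lopez. Zane Lopez's other direct reports are Jovan Xu, Elena Yilmaz, Karl Ivanov, Jana Park — 4 peers.

4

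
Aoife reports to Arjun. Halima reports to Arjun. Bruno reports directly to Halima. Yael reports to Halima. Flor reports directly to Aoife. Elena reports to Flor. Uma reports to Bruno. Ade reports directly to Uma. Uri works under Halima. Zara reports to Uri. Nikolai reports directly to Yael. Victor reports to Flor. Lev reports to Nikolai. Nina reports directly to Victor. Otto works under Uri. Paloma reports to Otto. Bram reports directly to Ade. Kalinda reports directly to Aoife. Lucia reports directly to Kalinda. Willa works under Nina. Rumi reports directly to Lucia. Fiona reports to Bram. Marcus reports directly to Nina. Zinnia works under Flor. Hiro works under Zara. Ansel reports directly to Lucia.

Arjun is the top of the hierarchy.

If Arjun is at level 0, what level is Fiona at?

Chain from Fiona up to Arjun: Fiona → Bram → Ade → Uma → Bruno → Halima → Arjun. That is 6 steps up, so Fiona is 6 levels below Arjun.

6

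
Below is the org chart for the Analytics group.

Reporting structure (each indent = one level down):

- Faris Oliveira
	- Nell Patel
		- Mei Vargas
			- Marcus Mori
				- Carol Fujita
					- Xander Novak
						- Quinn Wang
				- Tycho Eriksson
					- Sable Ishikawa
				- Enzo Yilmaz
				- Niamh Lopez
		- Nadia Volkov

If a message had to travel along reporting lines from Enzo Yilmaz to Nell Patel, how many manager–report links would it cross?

Enzo Yilmaz is in Nell Patel's organization: the chain from Enzo Yilmaz up to Nell Patel is Enzo Yilmaz → Marcus Mori → Mei Vargas → Nell Patel, which is 3 links.

3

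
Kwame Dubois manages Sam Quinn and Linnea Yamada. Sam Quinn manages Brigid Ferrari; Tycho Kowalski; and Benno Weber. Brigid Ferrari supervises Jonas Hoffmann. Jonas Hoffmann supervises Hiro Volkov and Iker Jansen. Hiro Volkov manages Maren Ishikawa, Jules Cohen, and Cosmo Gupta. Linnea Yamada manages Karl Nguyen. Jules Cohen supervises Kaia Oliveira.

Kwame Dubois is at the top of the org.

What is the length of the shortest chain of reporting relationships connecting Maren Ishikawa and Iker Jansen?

3

Maren Ishikawa is 2 levels below Jonas Hoffmann, and Iker Jansen is 1 level below Jonas Hoffmann (their lowest common manager). The shortest path runs up from Maren Ishikawa to Jonas Hoffmann and back down to Iker Jansen: 2 + 1 = 3 links.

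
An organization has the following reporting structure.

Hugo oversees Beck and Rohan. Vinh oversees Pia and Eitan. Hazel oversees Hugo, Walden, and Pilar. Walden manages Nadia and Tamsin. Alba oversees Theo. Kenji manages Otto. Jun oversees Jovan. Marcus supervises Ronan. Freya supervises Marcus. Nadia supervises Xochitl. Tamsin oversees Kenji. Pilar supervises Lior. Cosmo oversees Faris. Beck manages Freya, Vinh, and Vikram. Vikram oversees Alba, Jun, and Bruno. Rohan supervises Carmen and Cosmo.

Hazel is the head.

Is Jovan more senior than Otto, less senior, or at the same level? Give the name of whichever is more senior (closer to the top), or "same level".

Jovan is 5 levels below Hazel; Otto is 4. Otto is higher.

Otto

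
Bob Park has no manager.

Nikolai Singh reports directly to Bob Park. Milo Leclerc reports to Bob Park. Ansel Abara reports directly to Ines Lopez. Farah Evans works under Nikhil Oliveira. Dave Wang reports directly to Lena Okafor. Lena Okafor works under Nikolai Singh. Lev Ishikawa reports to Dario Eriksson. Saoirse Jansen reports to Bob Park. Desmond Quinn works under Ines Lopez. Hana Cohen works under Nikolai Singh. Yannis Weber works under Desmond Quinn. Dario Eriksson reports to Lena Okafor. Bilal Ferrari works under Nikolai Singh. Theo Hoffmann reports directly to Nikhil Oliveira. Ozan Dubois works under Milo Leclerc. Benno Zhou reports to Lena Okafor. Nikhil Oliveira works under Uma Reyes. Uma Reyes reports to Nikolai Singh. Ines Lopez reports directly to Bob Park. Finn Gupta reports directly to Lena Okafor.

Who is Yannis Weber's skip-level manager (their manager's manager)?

Yannis Weber reports to Desmond Quinn, and Desmond Quinn reports to Ines Lopez. So Yannis Weber's skip-level manager is Ines Lopez.

Ines Lopez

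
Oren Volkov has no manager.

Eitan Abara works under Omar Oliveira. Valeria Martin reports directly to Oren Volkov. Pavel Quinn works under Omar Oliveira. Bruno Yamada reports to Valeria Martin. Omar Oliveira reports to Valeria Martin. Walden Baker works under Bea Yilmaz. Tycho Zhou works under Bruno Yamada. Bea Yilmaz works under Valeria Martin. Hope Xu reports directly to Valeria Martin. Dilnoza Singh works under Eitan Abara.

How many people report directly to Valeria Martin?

Valeria Martin directly manages Bea Yilmaz, Bruno Yamada, Omar Oliveira, Hope Xu. That is 4 direct reports.

4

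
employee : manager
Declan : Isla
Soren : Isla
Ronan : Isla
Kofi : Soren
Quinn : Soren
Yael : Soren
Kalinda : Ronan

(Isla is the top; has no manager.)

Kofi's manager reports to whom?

Isla

Kofi reports to Soren, and Soren reports to Isla. So Kofi's skip-level manager is Isla.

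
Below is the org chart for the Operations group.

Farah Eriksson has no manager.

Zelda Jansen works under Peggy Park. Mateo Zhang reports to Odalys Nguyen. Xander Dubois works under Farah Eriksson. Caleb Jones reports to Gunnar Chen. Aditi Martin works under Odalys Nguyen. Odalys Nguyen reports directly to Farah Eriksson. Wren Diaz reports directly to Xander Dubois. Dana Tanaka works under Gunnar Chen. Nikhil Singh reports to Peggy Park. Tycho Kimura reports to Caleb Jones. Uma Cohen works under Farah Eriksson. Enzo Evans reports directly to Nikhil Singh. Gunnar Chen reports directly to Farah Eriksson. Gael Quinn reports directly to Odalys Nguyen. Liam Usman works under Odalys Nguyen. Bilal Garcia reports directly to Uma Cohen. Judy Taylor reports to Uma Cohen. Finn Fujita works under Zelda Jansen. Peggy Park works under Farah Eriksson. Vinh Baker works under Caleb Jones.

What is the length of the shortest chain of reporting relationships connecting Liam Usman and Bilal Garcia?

4

Liam Usman is 2 levels below Farah Eriksson, and Bilal Garcia is 2 levels below Farah Eriksson (their lowest common manager). The shortest path runs up from Liam Usman to Farah Eriksson and back down to Bilal Garcia: 2 + 2 = 4 links.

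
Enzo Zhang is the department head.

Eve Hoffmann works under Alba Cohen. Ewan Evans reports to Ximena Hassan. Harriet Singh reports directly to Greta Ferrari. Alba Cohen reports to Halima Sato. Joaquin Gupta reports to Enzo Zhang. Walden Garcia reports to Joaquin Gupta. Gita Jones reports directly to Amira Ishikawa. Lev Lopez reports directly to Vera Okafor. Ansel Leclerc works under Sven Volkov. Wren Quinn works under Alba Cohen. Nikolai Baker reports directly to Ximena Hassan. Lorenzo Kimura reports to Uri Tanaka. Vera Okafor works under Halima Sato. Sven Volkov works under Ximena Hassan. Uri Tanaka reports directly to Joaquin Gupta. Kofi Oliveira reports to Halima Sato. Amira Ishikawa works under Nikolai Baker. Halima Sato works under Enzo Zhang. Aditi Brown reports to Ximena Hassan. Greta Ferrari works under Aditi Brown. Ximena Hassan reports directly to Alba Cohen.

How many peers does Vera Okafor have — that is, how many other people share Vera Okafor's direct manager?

Vera Okafor reports to Halima Sato. Halima Sato's other direct reports are Alba Cohen, Kofi Oliveira — 2 peers.

2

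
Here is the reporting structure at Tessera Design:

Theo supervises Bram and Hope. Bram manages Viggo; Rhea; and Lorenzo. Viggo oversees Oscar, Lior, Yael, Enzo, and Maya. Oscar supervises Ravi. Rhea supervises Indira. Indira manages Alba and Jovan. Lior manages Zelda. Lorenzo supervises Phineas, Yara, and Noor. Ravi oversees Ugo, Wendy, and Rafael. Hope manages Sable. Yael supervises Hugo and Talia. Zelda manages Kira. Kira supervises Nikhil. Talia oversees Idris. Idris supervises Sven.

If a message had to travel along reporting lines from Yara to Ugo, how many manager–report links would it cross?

Yara is 2 levels below Bram, and Ugo is 4 levels below Bram (their lowest common manager). The shortest path runs up from Yara to Bram and back down to Ugo: 2 + 4 = 6 links.

6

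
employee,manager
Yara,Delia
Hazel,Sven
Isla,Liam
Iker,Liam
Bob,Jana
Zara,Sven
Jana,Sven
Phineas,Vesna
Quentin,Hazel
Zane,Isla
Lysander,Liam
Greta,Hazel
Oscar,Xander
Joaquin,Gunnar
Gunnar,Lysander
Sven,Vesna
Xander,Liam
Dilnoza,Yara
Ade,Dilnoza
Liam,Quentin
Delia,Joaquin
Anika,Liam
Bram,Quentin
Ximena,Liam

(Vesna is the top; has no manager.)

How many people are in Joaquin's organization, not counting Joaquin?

4

Joaquin directly manages Delia. Under Delia: Yara, Dilnoza, Ade (3). That's 4 in total.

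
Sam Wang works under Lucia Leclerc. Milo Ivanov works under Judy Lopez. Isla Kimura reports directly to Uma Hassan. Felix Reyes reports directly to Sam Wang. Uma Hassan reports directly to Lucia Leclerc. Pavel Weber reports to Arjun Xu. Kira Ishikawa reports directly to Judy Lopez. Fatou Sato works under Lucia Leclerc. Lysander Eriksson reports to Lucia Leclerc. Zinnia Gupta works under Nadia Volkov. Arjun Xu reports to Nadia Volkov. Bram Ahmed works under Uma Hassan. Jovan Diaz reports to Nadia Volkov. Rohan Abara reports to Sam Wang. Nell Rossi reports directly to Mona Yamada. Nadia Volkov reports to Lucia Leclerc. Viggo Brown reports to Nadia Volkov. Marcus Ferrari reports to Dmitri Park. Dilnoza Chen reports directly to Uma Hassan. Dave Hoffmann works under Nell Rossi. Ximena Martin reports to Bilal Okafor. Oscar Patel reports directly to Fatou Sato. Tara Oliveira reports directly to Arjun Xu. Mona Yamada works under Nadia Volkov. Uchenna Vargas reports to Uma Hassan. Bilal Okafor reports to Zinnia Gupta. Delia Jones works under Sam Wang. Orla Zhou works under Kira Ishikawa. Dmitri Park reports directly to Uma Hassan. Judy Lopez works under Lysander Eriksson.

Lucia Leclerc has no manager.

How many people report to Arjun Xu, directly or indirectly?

2

Arjun Xu directly manages Pavel Weber, Tara Oliveira. Pavel Weber has no reports. Tara Oliveira has no reports. So Arjun Xu's organization is 2 direct reports plus everyone under them: 1 + 1 = 2.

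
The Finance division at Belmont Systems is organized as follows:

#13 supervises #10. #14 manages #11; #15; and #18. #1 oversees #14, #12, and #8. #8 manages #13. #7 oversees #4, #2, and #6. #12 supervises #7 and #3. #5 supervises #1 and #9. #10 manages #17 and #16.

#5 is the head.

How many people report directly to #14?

3

#14 directly manages #11, #18, #15. That is 3 direct reports.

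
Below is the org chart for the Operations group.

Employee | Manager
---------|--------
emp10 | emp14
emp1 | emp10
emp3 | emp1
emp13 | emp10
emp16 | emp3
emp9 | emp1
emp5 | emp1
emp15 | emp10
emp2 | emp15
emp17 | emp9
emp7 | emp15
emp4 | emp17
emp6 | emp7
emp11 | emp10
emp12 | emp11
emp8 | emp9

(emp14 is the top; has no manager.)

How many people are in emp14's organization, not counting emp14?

emp14 directly manages emp10. Under emp10: emp11, emp12, emp15, emp7, emp6, emp2, emp13, emp1, emp5, emp9, emp8, emp17, emp4, emp3, emp16 (15). That's 16 in total.

16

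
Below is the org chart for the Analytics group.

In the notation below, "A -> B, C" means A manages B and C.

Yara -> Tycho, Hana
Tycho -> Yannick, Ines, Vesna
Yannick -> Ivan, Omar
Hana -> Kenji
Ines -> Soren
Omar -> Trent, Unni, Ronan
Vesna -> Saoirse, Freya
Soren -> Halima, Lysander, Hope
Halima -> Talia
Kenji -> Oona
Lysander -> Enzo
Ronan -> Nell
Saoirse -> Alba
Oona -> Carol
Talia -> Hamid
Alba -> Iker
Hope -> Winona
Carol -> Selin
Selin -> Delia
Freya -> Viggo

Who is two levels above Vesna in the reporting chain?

Vesna reports to Tycho, and Tycho reports to Yara. So Vesna's skip-level manager is Yara.

Yara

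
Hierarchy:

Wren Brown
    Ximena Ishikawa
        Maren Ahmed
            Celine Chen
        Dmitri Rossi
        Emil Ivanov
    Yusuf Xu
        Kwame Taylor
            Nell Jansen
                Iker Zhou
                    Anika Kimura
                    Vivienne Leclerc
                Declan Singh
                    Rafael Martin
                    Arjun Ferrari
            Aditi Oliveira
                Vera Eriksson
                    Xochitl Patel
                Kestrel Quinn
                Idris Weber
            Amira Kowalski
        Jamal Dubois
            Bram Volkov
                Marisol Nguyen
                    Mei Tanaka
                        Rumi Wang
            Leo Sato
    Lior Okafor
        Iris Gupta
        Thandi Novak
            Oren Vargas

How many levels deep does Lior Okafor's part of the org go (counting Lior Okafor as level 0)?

2

The longest chain under Lior Okafor runs Lior Okafor → Thandi Novak → Oren Vargas, which is 2 levels below Lior Okafor.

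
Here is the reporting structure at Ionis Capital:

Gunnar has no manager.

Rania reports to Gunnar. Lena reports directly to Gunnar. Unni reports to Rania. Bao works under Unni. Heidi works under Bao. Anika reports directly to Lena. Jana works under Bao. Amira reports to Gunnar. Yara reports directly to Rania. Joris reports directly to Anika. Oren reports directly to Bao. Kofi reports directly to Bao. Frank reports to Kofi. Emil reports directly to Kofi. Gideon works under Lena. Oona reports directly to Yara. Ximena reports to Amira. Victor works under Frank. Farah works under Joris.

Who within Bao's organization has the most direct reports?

Bao

Direct-report counts within Bao's organization: Bao has 4; Kofi has 2; Frank has 1. The largest is 4, held by Bao.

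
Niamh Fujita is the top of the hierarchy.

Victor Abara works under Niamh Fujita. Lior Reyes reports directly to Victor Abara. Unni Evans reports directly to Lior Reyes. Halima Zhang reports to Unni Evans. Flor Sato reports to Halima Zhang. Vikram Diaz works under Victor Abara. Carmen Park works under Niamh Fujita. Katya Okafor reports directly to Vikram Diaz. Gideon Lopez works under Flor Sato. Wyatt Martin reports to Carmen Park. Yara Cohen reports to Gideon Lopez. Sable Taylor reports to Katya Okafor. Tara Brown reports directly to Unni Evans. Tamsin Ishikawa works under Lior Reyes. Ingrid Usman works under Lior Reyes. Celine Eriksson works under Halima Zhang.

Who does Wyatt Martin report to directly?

Wyatt Martin reports directly to Carmen Park.

Carmen Park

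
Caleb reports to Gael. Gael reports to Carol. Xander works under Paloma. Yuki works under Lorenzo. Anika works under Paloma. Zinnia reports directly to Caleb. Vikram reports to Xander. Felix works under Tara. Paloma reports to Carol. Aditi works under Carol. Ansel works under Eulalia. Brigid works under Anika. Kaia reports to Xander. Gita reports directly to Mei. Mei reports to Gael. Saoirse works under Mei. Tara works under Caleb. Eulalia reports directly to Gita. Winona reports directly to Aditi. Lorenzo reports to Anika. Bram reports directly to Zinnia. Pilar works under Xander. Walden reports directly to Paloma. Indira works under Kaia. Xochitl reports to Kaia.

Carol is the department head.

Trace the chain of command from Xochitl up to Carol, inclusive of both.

Xochitl -> Kaia -> Xander -> Paloma -> Carol

Xochitl reports to Kaia. Kaia reports to Xander. Xander reports to Paloma. Paloma reports to Carol. Carol is at the top.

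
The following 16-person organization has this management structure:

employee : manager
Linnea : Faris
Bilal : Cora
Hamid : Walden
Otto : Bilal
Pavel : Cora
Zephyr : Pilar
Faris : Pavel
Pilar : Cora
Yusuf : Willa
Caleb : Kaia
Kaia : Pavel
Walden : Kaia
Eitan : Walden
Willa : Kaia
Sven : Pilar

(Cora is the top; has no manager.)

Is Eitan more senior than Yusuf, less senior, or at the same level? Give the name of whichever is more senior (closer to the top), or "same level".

Both Eitan and Yusuf are 4 levels below Cora.

same level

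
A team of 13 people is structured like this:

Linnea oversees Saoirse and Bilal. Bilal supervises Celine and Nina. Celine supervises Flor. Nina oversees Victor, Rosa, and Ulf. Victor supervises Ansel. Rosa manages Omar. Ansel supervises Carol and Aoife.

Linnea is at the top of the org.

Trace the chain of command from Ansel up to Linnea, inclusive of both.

Ansel -> Victor -> Nina -> Bilal -> Linnea

Ansel reports to Victor. Victor reports to Nina. Nina reports to Bilal. Bilal reports to Linnea. Linnea is at the top.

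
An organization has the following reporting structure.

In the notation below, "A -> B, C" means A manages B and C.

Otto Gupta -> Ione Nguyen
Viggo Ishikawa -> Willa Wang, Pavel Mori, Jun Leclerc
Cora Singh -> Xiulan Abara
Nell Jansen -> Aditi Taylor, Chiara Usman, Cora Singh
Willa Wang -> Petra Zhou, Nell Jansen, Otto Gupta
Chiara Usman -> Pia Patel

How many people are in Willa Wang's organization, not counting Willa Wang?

9

Willa Wang directly manages Petra Zhou, Nell Jansen, Otto Gupta. Petra Zhou has no reports. Under Nell Jansen: Cora Singh, Xiulan Abara, Chiara Usman, Pia Patel, Aditi Taylor (5). Under Otto Gupta: Ione Nguyen (1). So Willa Wang's organization is 3 direct reports plus everyone under them: 1 + 6 + 2 = 9.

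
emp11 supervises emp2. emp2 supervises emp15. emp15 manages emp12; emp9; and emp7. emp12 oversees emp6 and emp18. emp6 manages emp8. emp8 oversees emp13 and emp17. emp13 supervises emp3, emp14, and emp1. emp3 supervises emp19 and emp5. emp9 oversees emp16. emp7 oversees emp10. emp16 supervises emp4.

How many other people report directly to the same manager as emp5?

emp5 reports to emp3. emp3's other direct reports are emp19 — 1 peer.

1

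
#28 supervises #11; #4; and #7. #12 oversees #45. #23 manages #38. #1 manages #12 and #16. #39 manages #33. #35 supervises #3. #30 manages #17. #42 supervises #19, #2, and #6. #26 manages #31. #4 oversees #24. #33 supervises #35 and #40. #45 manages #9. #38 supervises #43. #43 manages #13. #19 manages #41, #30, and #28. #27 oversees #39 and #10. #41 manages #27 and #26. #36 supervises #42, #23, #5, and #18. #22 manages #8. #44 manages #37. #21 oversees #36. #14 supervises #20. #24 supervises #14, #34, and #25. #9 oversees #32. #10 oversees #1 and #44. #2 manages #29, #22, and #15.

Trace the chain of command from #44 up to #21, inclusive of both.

#44 reports to #10. #10 reports to #27. #27 reports to #41. #41 reports to #19. #19 reports to #42. #42 reports to #36. #36 reports to #21. #21 is at the top.

#44 -> #10 -> #27 -> #41 -> #19 -> #42 -> #36 -> #21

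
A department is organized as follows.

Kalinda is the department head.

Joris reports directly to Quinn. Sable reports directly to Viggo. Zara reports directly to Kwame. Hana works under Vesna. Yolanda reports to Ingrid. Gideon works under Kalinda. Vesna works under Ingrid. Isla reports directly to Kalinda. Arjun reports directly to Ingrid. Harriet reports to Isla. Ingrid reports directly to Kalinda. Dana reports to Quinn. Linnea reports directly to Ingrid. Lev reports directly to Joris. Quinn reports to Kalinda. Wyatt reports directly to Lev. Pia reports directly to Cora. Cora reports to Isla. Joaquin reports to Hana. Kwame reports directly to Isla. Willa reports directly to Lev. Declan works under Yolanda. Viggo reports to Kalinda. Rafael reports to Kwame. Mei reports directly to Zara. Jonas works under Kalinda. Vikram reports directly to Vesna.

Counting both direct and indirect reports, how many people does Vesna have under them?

3

Vesna directly manages Hana, Vikram. Under Hana: Joaquin (1). Vikram has no reports. So Vesna's organization is 2 direct reports plus everyone under them: 2 + 1 = 3.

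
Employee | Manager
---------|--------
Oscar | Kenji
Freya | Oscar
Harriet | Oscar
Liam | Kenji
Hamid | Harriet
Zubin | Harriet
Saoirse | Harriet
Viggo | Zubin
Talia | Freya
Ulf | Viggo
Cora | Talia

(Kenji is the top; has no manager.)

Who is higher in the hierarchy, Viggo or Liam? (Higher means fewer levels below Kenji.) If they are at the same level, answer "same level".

Liam

Viggo is 4 levels below Kenji; Liam is 1. Liam is higher.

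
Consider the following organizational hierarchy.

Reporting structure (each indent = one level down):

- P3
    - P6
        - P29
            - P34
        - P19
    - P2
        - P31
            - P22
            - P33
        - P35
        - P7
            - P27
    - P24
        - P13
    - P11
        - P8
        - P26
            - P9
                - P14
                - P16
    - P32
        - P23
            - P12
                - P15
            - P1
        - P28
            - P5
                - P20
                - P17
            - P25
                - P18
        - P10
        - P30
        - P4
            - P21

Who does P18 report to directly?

P25

P18 reports directly to P25.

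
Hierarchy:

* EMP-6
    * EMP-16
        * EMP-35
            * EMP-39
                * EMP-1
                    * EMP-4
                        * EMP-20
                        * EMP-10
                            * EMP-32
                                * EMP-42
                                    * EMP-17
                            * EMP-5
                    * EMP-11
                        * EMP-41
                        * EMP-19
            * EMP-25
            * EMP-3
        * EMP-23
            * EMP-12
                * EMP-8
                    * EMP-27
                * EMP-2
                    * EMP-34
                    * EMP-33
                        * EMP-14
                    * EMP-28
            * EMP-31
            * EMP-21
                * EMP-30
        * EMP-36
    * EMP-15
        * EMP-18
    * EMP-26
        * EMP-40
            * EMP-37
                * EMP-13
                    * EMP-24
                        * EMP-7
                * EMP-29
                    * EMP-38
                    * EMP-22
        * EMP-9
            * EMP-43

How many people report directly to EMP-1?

EMP-1 directly manages EMP-4, EMP-11. That is 2 direct reports.

2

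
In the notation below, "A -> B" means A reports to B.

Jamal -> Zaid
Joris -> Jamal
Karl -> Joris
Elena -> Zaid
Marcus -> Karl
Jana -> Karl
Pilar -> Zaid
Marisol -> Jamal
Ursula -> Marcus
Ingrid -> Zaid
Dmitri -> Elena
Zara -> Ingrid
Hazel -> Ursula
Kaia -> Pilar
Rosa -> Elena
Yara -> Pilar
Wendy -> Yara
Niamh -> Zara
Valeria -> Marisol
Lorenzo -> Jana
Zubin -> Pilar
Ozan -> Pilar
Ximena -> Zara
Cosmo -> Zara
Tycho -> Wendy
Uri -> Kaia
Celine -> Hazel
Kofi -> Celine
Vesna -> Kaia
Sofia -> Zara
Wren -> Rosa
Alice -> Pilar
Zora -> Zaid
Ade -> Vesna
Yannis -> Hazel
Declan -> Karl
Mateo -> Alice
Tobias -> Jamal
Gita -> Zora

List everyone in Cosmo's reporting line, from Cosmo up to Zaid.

Cosmo reports to Zara. Zara reports to Ingrid. Ingrid reports to Zaid. Zaid is at the top.

Cosmo -> Zara -> Ingrid -> Zaid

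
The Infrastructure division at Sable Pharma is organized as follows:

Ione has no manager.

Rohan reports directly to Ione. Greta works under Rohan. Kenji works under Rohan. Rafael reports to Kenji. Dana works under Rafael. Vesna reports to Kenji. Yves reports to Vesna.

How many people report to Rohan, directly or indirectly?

Rohan directly manages Greta, Kenji. Greta has no reports. Under Kenji: Vesna, Yves, Rafael, Dana (4). So Rohan's organization is 2 direct reports plus everyone under them: 1 + 5 = 6.

6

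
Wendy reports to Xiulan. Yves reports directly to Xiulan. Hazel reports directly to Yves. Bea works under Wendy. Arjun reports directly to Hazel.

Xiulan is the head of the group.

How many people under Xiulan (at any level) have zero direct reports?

2

The people in Xiulan's organization with no one reporting to them are Arjun, Bea. That is 2.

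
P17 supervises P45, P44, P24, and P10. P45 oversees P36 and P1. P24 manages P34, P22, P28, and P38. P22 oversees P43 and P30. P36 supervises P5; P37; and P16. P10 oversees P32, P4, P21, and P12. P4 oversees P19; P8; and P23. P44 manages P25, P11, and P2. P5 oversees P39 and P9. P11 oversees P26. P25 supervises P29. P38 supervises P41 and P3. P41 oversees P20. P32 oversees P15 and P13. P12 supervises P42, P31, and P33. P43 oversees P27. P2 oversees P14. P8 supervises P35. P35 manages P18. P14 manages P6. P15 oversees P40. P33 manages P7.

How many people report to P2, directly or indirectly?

2

P2 directly manages P14. Under P14: P6 (1). That's 2 in total.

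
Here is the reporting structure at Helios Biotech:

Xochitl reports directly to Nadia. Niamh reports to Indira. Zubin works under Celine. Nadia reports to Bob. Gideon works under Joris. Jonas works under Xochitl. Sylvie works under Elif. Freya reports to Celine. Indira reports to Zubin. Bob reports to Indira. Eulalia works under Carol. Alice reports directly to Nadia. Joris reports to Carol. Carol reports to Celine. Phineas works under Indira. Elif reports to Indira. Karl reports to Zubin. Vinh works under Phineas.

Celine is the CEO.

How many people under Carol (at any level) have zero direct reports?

2

The people in Carol's organization with no one reporting to them are Gideon, Eulalia. That is 2.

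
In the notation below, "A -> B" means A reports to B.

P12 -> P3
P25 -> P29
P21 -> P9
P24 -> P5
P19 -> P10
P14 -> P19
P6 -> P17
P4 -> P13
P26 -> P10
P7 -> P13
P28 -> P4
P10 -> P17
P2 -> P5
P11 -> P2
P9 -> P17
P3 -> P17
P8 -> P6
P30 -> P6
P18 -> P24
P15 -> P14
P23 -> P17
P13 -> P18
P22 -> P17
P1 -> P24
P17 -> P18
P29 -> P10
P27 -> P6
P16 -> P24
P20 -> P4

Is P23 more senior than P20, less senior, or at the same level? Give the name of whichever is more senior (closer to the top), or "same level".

P23

P23 is 4 levels below P5; P20 is 5. P23 is higher.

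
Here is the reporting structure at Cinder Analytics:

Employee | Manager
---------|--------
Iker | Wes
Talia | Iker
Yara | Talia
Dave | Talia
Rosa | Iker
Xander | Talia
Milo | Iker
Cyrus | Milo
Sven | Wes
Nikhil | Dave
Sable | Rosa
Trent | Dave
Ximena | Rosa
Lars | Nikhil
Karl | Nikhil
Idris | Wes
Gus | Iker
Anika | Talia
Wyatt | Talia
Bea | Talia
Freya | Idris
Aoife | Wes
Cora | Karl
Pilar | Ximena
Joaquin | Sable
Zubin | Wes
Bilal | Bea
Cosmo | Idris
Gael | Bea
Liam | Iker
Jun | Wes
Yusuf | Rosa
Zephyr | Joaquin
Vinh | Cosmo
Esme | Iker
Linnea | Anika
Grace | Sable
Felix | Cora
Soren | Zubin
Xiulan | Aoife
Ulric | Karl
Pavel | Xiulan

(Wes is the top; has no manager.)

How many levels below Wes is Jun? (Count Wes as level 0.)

1

Chain from Jun up to Wes: Jun → Wes. That is 1 step up, so Jun is 1 level below Wes.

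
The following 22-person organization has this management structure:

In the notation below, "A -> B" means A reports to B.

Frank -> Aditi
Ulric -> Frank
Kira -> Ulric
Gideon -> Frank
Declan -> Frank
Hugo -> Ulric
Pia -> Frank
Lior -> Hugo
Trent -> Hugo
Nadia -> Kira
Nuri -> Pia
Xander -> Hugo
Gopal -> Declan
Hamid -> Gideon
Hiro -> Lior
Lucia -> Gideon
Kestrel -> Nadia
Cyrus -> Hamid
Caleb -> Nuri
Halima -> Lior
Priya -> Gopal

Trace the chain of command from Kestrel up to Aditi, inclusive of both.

Kestrel reports to Nadia. Nadia reports to Kira. Kira reports to Ulric. Ulric reports to Frank. Frank reports to Aditi. Aditi is at the top.

Kestrel -> Nadia -> Kira -> Ulric -> Frank -> Aditi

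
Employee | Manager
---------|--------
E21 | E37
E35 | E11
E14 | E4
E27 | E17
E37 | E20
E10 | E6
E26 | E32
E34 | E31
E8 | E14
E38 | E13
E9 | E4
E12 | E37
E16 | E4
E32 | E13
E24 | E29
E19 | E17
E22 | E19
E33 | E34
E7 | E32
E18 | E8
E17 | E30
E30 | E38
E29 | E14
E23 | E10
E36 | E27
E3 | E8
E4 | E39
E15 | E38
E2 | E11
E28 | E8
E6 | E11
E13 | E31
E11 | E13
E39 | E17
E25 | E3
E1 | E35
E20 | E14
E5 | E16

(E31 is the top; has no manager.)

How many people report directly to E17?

3

E17 directly manages E19, E39, E27. That is 3 direct reports.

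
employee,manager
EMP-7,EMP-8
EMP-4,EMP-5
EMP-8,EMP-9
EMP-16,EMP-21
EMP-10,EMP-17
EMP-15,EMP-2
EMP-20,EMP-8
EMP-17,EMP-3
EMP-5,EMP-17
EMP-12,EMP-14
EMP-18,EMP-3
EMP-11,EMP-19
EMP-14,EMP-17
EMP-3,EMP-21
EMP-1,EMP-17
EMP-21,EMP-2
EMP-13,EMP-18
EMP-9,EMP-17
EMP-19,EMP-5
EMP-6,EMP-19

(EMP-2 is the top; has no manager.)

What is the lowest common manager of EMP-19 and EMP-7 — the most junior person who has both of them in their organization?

EMP-17

EMP-19's chain of managers is EMP-5, EMP-17, EMP-3, EMP-21, EMP-2. EMP-7's chain of managers is EMP-8, EMP-9, EMP-17, EMP-3, EMP-21, EMP-2. The first manager that appears in both chains is EMP-17.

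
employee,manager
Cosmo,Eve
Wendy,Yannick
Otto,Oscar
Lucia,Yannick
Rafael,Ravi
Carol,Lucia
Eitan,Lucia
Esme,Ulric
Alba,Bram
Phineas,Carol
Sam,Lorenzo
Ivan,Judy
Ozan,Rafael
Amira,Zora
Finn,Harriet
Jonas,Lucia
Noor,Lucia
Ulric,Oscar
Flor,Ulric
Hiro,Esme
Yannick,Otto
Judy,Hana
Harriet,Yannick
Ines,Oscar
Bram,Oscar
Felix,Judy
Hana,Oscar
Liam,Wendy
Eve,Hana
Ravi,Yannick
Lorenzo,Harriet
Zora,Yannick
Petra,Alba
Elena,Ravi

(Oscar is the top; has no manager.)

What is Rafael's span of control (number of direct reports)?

Rafael directly manages Ozan. That is 1 direct report.

1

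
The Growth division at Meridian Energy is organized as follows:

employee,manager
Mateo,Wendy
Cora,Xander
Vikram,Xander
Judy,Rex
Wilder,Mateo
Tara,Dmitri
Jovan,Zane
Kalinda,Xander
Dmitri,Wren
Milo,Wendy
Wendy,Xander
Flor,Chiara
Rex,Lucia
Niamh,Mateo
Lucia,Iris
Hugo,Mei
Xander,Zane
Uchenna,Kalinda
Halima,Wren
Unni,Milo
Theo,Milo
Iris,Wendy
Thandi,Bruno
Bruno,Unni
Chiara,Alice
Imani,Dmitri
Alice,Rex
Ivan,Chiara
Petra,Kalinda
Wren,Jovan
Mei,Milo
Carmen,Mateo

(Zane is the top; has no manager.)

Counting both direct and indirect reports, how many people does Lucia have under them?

6

Lucia directly manages Rex. Under Rex: Judy, Alice, Chiara, Flor, Ivan (5). That's 6 in total.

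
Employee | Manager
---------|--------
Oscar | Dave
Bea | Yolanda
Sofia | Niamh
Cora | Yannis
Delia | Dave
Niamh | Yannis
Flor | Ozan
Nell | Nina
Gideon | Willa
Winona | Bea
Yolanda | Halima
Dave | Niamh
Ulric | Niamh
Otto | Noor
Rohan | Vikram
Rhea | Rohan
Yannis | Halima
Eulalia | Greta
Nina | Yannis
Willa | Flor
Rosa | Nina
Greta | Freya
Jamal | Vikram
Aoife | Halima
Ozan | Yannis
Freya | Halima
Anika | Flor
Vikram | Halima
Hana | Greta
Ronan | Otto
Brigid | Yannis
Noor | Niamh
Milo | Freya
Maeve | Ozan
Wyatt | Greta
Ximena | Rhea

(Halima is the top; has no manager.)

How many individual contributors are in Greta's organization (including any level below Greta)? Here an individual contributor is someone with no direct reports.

The people in Greta's organization with no one reporting to them are Hana, Wyatt, Eulalia. That is 3.

3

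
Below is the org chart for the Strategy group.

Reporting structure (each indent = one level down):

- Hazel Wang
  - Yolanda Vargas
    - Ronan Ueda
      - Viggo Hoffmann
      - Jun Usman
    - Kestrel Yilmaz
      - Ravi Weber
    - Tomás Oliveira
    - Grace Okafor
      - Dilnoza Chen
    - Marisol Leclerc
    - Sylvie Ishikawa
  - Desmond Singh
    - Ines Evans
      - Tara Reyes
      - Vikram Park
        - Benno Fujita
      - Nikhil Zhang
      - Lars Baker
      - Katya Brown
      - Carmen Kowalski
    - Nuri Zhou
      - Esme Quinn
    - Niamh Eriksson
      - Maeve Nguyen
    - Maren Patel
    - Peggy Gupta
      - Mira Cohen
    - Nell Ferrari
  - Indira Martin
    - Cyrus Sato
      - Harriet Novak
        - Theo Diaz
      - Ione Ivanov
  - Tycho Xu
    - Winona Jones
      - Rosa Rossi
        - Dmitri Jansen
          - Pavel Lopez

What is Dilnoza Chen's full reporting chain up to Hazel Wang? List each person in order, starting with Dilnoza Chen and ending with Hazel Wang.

Dilnoza Chen -> Grace Okafor -> Yolanda Vargas -> Hazel Wang

Dilnoza Chen reports to Grace Okafor. Grace Okafor reports to Yolanda Vargas. Yolanda Vargas reports to Hazel Wang. Hazel Wang is at the top.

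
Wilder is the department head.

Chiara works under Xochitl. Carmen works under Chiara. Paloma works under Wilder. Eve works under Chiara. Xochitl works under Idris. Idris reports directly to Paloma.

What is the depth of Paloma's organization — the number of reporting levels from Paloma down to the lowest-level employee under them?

The longest chain under Paloma runs Paloma → Idris → Xochitl → Chiara → Eve, which is 4 levels below Paloma.

4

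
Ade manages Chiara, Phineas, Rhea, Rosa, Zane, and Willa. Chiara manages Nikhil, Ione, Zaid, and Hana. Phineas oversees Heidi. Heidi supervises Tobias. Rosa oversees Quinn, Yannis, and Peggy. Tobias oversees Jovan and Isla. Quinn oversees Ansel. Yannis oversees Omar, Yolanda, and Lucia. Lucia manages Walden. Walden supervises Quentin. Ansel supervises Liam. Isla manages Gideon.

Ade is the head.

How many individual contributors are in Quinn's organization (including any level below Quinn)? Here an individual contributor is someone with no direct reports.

1

The only person in Quinn's organization with no one reporting to them is Liam. That is 1.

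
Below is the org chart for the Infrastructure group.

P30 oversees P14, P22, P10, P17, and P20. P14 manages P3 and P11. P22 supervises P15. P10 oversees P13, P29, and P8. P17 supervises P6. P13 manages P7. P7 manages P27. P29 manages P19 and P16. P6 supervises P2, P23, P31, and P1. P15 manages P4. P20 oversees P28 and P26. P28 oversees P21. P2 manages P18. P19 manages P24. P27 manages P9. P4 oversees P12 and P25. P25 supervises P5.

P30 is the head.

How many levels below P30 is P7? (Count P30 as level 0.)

3

Chain from P7 up to P30: P7 → P13 → P10 → P30. That is 3 steps up, so P7 is 3 levels below P30.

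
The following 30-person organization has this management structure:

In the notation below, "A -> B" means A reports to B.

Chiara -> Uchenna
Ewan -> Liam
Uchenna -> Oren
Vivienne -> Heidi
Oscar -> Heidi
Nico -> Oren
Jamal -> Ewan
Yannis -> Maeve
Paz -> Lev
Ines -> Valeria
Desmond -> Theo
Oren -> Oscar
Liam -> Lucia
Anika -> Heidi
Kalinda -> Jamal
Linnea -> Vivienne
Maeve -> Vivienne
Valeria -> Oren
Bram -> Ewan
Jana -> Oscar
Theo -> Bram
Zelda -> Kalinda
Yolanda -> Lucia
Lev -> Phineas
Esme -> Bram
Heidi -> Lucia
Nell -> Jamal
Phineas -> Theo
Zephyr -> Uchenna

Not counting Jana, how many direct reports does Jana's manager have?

Jana reports to Oscar. Oscar's other direct reports are Oren — 1 peer.

1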